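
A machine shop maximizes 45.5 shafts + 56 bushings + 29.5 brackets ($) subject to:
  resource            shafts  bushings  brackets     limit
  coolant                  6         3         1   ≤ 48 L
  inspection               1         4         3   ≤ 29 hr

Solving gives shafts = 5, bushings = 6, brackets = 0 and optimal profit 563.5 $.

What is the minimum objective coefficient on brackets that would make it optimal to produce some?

Check each constraint at x*: coolant 48/48 (tight); inspection 29/29 (tight).
From A_Bᵀ y = c: 6·y_coolant + 1·y_inspection = 45.5; 3·y_coolant + 4·y_inspection = 56.
This yields shadow prices y_coolant = 6, y_inspection = 9.5.
brackets enters the basis when its profit ≥ yᵀa₃ = 6·1 + 9.5·3 = 34.5.

34.5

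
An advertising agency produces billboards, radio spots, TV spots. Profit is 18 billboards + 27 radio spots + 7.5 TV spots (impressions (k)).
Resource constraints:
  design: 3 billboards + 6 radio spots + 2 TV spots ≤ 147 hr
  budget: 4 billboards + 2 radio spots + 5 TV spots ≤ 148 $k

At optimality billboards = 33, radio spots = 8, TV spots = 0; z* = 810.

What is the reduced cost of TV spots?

-8

Both design and budget are binding at x*.
From A_Bᵀ y = c: 3·y_design + 4·y_budget = 18; 6·y_design + 2·y_budget = 27.
This yields shadow prices y_design = 4, y_budget = 1.5.
Reduced cost of TV spots: c₃ − yᵀa₃ = 7.5 − (4·2 + 1.5·5) = 7.5 − 15.5 = -8.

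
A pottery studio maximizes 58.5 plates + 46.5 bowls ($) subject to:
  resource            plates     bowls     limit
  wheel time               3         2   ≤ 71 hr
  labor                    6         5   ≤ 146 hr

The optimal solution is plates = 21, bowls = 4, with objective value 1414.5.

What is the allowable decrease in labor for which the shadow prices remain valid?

Binding constraints: wheel time, labor. The basis is B = [[3,2],[6,5]] with det 3.
Per unit decrease in labor, x* moves by d = (0.6667, -1).
The basis stays optimal until bowls reaches 0; allowable decrease = 4 hr.

4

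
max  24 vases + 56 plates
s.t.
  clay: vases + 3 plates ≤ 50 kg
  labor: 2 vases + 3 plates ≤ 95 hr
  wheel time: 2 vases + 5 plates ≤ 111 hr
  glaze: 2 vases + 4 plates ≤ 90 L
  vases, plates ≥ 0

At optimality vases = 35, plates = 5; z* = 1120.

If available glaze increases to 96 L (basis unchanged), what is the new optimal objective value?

Binding: clay and glaze. Non-binding: labor (10 unused), wheel time (16 unused).
By complementary slackness, y = 0 for the non-binding constraints.
From A_Bᵀ y = c: 1·y_clay + 2·y_glaze = 24; 3·y_clay + 4·y_glaze = 56.
This yields shadow prices y_clay = 8, y_glaze = 8.
Δz = y_glaze·Δb = 8 × (6) = 48, so new z* = 1120 + 48 = 1168.

1168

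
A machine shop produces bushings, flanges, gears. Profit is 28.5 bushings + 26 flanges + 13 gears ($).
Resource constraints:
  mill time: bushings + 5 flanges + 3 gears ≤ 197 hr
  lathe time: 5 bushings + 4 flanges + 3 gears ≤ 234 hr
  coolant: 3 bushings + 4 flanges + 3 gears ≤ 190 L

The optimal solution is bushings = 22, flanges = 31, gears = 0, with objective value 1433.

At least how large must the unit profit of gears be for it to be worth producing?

Check each constraint at x*: mill time 177/197 (slack 20); lathe time 234/234 (tight); coolant 190/190 (tight).
Slack constraints have shadow price 0 (complementary slackness).
From A_Bᵀ y = c: 5·y_lathe time + 3·y_coolant = 28.5; 4·y_lathe time + 4·y_coolant = 26.
Solving: y_lathe time = 4.5, y_coolant = 2.
gears enters the basis when its profit ≥ yᵀa₃ = 4.5·3 + 2·3 = 19.5.

19.5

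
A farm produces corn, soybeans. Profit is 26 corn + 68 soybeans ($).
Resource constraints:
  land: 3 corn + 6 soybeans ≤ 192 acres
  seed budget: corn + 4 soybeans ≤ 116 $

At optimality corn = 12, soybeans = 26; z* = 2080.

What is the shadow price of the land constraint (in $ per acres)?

Check each constraint at x*: land 192/192 (tight); seed budget 116/116 (tight).
The binding rows give the dual system: 3·y_land + 1·y_seed budget = 26 and 6·y_land + 4·y_seed budget = 68.
→ y_land = 6 and y_seed budget = 8.
Shadow price of land = 6.

6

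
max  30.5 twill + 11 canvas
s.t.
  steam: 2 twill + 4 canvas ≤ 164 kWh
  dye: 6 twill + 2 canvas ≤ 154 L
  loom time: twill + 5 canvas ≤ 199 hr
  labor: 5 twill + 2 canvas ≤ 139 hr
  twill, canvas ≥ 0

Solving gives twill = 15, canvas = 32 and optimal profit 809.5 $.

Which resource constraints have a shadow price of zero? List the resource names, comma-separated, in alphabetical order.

steam: 158/164 (slack 6)
dye: 154/154 (binding)
loom time: 175/199 (slack 24)
labor: 139/139 (binding)
By complementary slackness, a constraint with positive slack has shadow price 0 → loom time, steam.

loom time, steam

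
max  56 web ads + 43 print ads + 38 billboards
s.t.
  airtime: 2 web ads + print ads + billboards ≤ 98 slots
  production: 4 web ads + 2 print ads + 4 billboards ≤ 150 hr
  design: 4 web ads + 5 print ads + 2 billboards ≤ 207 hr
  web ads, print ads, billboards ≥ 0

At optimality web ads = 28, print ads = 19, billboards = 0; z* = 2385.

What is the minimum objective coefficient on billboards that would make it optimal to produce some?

Check each constraint at x*: airtime 75/98 (slack 23); production 150/150 (tight); design 207/207 (tight).
Since airtime is not tight, its dual is 0.
Dual feasibility on the basic columns requires 4·y_production + 4·y_design = 56, 2·y_production + 5·y_design = 43.
→ y_production = 9 and y_design = 5.
billboards enters the basis when its profit ≥ yᵀa₃ = 9·4 + 5·2 = 46.

46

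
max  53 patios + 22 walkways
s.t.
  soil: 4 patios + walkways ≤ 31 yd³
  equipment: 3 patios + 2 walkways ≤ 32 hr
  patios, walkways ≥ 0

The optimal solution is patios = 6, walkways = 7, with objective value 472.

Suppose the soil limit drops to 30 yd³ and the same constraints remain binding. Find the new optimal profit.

464

Check each constraint at x*: soil 31/31 (tight); equipment 32/32 (tight).
Dual feasibility on the basic columns requires 4·y_soil + 3·y_equipment = 53, 1·y_soil + 2·y_equipment = 22.
→ y_soil = 8 and y_equipment = 7.
Δz = y_soil·Δb = 8 × (-1) = -8, so new z* = 472 − 8 = 464.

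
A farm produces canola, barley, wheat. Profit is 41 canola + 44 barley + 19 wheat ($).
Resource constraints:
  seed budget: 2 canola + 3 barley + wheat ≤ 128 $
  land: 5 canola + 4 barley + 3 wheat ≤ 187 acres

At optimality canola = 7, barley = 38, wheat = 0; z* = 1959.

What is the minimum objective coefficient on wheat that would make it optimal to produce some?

23

Check each constraint at x*: seed budget 128/128 (tight); land 187/187 (tight).
From A_Bᵀ y = c: 2·y_seed budget + 5·y_land = 41; 3·y_seed budget + 4·y_land = 44.
→ y_seed budget = 8 and y_land = 5.
wheat enters the basis when its profit ≥ yᵀa₃ = 8·1 + 5·3 = 23.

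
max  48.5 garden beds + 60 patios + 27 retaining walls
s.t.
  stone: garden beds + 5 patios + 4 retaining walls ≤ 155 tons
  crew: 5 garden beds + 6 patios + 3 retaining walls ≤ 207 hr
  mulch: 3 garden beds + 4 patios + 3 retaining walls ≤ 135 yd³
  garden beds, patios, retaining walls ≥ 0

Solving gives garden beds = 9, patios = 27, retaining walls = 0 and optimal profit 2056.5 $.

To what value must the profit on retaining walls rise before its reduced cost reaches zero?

34.5

Check each constraint at x*: stone 144/155 (slack 11); crew 207/207 (tight); mulch 135/135 (tight).
Since stone is not tight, its dual is 0.
Dual feasibility on the basic columns requires 5·y_crew + 3·y_mulch = 48.5, 6·y_crew + 4·y_mulch = 60.
Solving: y_crew = 7, y_mulch = 4.5.
retaining walls enters the basis when its profit ≥ yᵀa₃ = 7·3 + 4.5·3 = 34.5.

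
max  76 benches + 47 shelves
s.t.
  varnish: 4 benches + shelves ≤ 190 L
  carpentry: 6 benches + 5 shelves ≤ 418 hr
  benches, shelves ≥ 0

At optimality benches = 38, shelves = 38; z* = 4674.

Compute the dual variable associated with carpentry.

Both varnish and carpentry are binding at x*.
From A_Bᵀ y = c: 4·y_varnish + 6·y_carpentry = 76; 1·y_varnish + 5·y_carpentry = 47.
This yields shadow prices y_varnish = 7, y_carpentry = 8.
Shadow price of carpentry = 8.

8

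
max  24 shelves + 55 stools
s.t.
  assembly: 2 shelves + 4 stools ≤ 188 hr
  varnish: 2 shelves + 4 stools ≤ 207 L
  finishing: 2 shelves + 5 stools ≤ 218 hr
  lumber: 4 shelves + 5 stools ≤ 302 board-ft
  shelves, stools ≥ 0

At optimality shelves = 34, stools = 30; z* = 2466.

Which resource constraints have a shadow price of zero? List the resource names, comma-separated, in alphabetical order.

lumber, varnish

assembly: 188/188 (binding)
varnish: 188/207 (slack 19)
finishing: 218/218 (binding)
lumber: 286/302 (slack 16)
By complementary slackness, a constraint with positive slack has shadow price 0 → lumber, varnish.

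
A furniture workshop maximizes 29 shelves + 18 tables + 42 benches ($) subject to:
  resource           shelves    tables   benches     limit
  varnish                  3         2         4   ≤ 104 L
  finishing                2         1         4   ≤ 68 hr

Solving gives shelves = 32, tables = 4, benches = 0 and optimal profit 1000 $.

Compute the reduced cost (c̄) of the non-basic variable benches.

Check each constraint at x*: varnish 104/104 (tight); finishing 68/68 (tight).
From A_Bᵀ y = c: 3·y_varnish + 2·y_finishing = 29; 2·y_varnish + 1·y_finishing = 18.
Solving: y_varnish = 7, y_finishing = 4.
Reduced cost of benches: c₃ − yᵀa₃ = 42 − (7·4 + 4·4) = 42 − 44 = -2.

-2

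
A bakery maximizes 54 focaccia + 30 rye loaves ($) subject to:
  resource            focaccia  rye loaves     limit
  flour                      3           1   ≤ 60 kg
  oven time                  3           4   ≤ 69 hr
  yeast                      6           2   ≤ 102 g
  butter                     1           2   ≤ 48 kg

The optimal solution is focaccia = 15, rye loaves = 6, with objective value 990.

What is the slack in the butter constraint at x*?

butter used = 1·15 + 2·6 = 27; slack = 48 − 27 = 21.

21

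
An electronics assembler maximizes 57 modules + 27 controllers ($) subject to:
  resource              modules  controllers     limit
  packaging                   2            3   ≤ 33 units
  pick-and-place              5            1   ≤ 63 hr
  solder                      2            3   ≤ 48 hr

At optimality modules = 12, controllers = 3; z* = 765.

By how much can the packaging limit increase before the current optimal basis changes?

15

Binding constraints: packaging, pick-and-place. The basis is B = [[2,3],[5,1]] with det -13.
Per unit increase in packaging, x* moves by d = (-0.0769, 0.3846).
The basis stays optimal until solder becomes binding; allowable increase = 15 units.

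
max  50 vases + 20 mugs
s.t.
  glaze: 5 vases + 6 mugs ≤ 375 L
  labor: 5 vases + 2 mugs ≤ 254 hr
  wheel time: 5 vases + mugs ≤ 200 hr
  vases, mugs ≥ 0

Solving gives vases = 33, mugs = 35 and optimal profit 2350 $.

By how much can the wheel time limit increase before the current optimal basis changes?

Binding constraints: glaze, wheel time. The basis is B = [[5,6],[5,1]] with det -25.
Per unit increase in wheel time, x* moves by d = (0.24, -0.2).
The basis stays optimal until labor becomes binding; allowable increase = 23.75 hr.

23.75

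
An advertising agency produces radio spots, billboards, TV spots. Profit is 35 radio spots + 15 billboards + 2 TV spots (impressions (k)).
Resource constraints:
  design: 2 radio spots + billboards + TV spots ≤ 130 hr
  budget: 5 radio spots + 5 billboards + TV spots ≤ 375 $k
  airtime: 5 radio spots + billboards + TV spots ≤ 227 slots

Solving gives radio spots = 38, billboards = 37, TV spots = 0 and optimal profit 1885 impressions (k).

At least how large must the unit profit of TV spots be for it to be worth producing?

Check each constraint at x*: design 113/130 (slack 17); budget 375/375 (tight); airtime 227/227 (tight).
By complementary slackness, y = 0 for the non-binding constraint.
From A_Bᵀ y = c: 5·y_budget + 5·y_airtime = 35; 5·y_budget + 1·y_airtime = 15.
→ y_budget = 2 and y_airtime = 5.
TV spots enters the basis when its profit ≥ yᵀa₃ = 2·1 + 5·1 = 7.

7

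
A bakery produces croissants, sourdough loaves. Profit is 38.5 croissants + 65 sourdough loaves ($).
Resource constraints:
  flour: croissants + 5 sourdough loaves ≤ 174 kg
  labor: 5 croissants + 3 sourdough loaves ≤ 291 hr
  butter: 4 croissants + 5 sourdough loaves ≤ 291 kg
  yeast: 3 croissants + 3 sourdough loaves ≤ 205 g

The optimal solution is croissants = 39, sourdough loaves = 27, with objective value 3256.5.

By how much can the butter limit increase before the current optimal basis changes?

8.75

Binding constraints: flour, butter. The basis is B = [[1,5],[4,5]] with det -15.
Per unit increase in butter, x* moves by d = (0.3333, -0.0667).
The basis stays optimal until yeast becomes binding; allowable increase = 8.75 kg.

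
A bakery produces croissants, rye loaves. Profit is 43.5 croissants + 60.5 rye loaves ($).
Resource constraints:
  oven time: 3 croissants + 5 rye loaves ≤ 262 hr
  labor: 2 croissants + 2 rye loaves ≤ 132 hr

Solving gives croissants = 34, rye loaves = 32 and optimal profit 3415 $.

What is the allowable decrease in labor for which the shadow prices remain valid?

Binding constraints: oven time, labor. The basis is B = [[3,5],[2,2]] with det -4.
Per unit decrease in labor, x* moves by d = (-1.25, 0.75).
The basis stays optimal until croissants reaches 0; allowable decrease = 27.2 hr.

27.2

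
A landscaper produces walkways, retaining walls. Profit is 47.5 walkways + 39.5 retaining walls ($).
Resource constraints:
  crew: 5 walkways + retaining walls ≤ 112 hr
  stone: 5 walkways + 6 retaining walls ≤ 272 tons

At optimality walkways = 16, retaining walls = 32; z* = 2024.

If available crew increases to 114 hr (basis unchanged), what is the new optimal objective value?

2031

Both crew and stone are binding at x*.
Dual feasibility on the basic columns requires 5·y_crew + 5·y_stone = 47.5, 1·y_crew + 6·y_stone = 39.5.
Solving: y_crew = 3.5, y_stone = 6.
Δz = y_crew·Δb = 3.5 × (2) = 7, so new z* = 2024 + 7 = 2031.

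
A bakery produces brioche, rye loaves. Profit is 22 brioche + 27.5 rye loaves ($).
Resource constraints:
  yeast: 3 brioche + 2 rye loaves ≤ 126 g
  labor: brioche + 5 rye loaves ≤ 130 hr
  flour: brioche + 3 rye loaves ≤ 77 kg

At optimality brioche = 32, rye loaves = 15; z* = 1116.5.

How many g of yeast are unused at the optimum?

yeast used = 3·32 + 2·15 = 126; slack = 126 − 126 = 0.

0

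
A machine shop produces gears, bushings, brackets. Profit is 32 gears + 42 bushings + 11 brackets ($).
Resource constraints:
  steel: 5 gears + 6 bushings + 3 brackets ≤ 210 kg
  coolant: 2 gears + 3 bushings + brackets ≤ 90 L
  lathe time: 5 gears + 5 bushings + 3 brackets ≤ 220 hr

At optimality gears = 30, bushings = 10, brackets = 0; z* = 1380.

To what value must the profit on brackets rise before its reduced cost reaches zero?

Binding: steel and coolant. Non-binding: lathe time (20 unused).
Slack constraints have shadow price 0 (complementary slackness).
From A_Bᵀ y = c: 5·y_steel + 2·y_coolant = 32; 6·y_steel + 3·y_coolant = 42.
Solving: y_steel = 4, y_coolant = 6.
brackets enters the basis when its profit ≥ yᵀa₃ = 4·3 + 6·1 = 18.

18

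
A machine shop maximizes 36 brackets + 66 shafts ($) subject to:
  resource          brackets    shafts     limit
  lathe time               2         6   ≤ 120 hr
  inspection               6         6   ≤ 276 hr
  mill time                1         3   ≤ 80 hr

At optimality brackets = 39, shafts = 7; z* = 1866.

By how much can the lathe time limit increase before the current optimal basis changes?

40

Binding constraints: lathe time, inspection. The basis is B = [[2,6],[6,6]] with det -24.
Per unit increase in lathe time, x* moves by d = (-0.25, 0.25).
The basis stays optimal until mill time becomes binding; allowable increase = 40 hr.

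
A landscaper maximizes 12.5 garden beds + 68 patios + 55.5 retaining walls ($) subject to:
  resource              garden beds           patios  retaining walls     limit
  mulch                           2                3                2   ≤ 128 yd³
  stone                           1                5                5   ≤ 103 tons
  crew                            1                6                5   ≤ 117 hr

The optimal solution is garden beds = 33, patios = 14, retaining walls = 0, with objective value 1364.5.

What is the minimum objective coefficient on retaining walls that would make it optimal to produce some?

62.5

Binding: stone and crew. Non-binding: mulch (20 unused).
Since mulch is not tight, its dual is 0.
The binding rows give the dual system: 1·y_stone + 1·y_crew = 12.5 and 5·y_stone + 6·y_crew = 68.
→ y_stone = 7 and y_crew = 5.5.
retaining walls enters the basis when its profit ≥ yᵀa₃ = 7·5 + 5.5·5 = 62.5.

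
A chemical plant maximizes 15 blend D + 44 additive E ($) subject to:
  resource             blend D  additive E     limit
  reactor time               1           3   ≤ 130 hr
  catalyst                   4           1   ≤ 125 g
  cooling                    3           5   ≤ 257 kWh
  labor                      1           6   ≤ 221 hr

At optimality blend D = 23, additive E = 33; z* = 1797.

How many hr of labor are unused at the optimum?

0

labor used = 1·23 + 6·33 = 221; slack = 221 − 221 = 0.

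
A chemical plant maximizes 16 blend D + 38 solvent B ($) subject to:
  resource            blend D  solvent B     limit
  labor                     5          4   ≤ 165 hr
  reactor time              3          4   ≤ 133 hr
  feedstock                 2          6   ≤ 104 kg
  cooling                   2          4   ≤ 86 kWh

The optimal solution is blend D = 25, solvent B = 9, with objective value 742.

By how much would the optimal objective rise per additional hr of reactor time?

0

Binding: feedstock and cooling. Non-binding: labor (4 unused), reactor time (22 unused).
Slack constraints have shadow price 0 (complementary slackness).
Dual feasibility on the basic columns requires 2·y_feedstock + 2·y_cooling = 16, 6·y_feedstock + 4·y_cooling = 38.
This yields shadow prices y_feedstock = 3, y_cooling = 5.
Shadow price of reactor time = 0.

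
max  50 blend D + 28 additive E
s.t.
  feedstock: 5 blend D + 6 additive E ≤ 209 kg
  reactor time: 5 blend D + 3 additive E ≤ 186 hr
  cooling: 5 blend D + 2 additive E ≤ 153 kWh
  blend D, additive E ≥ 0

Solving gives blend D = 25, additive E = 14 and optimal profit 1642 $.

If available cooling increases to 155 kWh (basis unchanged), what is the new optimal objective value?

Check each constraint at x*: feedstock 209/209 (tight); reactor time 167/186 (slack 19); cooling 153/153 (tight).
Since reactor time is not tight, its dual is 0.
Dual feasibility on the basic columns requires 5·y_feedstock + 5·y_cooling = 50, 6·y_feedstock + 2·y_cooling = 28.
Solving: y_feedstock = 2, y_cooling = 8.
Δz = y_cooling·Δb = 8 × (2) = 16, so new z* = 1642 + 16 = 1658.

1658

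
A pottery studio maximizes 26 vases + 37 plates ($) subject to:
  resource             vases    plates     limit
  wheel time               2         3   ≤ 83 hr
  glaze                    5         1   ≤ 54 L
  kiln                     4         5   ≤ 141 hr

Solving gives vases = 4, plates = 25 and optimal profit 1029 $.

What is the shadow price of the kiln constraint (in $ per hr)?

2

Check each constraint at x*: wheel time 83/83 (tight); glaze 45/54 (slack 9); kiln 141/141 (tight).
By complementary slackness, y = 0 for the non-binding constraint.
Dual feasibility on the basic columns requires 2·y_wheel time + 4·y_kiln = 26, 3·y_wheel time + 5·y_kiln = 37.
→ y_wheel time = 9 and y_kiln = 2.
Shadow price of kiln = 2.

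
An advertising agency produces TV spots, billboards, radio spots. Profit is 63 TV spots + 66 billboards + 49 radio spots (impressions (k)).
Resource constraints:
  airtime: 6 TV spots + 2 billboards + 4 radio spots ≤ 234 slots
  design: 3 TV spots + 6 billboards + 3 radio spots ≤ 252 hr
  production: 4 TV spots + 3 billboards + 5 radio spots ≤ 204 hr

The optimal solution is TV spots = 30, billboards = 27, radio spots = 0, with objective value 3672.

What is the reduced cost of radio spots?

-2

Check each constraint at x*: airtime 234/234 (tight); design 252/252 (tight); production 201/204 (slack 3).
Slack constraints have shadow price 0 (complementary slackness).
The binding rows give the dual system: 6·y_airtime + 3·y_design = 63 and 2·y_airtime + 6·y_design = 66.
→ y_airtime = 6 and y_design = 9.
Reduced cost of radio spots: c₃ − yᵀa₃ = 49 − (6·4 + 9·3) = 49 − 51 = -2.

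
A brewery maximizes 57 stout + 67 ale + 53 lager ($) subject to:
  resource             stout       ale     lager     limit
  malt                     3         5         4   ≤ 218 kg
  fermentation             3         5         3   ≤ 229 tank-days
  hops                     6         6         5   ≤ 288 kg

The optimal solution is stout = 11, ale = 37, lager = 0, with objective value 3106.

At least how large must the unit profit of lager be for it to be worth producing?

At the optimum: malt uses 218 of 218 (binding); fermentation uses 218 of 229 (slack = 11); hops uses 288 of 288 (binding).
Slack constraints have shadow price 0 (complementary slackness).
The binding rows give the dual system: 3·y_malt + 6·y_hops = 57 and 5·y_malt + 6·y_hops = 67.
→ y_malt = 5 and y_hops = 7.
lager enters the basis when its profit ≥ yᵀa₃ = 5·4 + 7·5 = 55.

55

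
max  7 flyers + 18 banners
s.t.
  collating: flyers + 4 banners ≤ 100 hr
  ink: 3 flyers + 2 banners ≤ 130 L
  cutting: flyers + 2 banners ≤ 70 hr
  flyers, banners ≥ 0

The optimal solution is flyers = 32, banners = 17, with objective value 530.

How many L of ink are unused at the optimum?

0

ink used = 3·32 + 2·17 = 130; slack = 130 − 130 = 0.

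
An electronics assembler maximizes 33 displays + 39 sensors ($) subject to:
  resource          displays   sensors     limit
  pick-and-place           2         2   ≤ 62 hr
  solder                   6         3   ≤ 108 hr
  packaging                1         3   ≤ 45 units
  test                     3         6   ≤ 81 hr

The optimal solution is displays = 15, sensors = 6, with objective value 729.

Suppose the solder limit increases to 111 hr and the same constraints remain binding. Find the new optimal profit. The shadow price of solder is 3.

Δb = 3, so new z* = 729 + (3)·(3) = 729 + 9 = 738.

738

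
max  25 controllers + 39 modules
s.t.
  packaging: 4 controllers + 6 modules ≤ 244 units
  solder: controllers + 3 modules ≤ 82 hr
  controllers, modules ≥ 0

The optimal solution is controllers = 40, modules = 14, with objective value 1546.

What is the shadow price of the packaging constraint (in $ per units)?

6

Check each constraint at x*: packaging 244/244 (tight); solder 82/82 (tight).
Dual feasibility on the basic columns requires 4·y_packaging + 1·y_solder = 25, 6·y_packaging + 3·y_solder = 39.
This yields shadow prices y_packaging = 6, y_solder = 1.
Shadow price of packaging = 6.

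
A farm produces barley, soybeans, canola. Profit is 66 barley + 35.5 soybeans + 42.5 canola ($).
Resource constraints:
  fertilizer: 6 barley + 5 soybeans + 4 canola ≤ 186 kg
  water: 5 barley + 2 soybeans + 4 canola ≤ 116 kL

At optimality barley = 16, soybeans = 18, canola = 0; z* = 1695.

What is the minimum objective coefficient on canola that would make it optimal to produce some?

50

Check each constraint at x*: fertilizer 186/186 (tight); water 116/116 (tight).
The binding rows give the dual system: 6·y_fertilizer + 5·y_water = 66 and 5·y_fertilizer + 2·y_water = 35.5.
→ y_fertilizer = 3.5 and y_water = 9.
canola enters the basis when its profit ≥ yᵀa₃ = 3.5·4 + 9·4 = 50.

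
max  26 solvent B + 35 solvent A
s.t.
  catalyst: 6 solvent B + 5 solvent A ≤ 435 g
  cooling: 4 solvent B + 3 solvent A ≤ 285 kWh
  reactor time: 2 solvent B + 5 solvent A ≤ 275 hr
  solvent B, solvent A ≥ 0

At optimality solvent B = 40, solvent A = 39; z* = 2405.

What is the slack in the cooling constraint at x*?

8

cooling used = 4·40 + 3·39 = 277; slack = 285 − 277 = 8.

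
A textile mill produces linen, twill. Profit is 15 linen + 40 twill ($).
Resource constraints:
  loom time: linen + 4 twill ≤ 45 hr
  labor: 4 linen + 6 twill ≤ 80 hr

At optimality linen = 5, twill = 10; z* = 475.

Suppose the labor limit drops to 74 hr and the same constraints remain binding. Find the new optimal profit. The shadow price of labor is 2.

Δb = -6, so new z* = 475 + (2)·(-6) = 475 − 12 = 463.

463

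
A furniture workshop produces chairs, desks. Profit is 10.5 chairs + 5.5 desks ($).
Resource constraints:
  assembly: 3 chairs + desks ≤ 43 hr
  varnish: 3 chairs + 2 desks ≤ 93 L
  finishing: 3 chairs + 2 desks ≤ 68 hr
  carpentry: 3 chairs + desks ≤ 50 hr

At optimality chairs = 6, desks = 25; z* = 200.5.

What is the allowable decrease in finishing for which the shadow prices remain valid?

Binding constraints: assembly, finishing. The basis is B = [[3,1],[3,2]] with det 3.
Per unit decrease in finishing, x* moves by d = (0.3333, -1).
The basis stays optimal until desks reaches 0; allowable decrease = 25 hr.

25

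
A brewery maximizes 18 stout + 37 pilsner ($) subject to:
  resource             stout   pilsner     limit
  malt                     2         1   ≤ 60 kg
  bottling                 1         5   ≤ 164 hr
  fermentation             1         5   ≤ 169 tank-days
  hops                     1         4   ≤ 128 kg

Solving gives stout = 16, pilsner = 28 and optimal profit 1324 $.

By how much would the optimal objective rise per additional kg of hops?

8

Binding: malt and hops. Non-binding: bottling (8 unused), fermentation (13 unused).
Slack constraints have shadow price 0 (complementary slackness).
Dual feasibility on the basic columns requires 2·y_malt + 1·y_hops = 18, 1·y_malt + 4·y_hops = 37.
Solving: y_malt = 5, y_hops = 8.
Shadow price of hops = 8.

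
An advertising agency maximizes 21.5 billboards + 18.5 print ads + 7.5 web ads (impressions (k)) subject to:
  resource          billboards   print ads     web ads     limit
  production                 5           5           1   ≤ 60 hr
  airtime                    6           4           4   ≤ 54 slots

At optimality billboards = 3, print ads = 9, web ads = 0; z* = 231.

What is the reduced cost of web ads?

Check each constraint at x*: production 60/60 (tight); airtime 54/54 (tight).
The binding rows give the dual system: 5·y_production + 6·y_airtime = 21.5 and 5·y_production + 4·y_airtime = 18.5.
→ y_production = 2.5 and y_airtime = 1.5.
Reduced cost of web ads: c₃ − yᵀa₃ = 7.5 − (2.5·1 + 1.5·4) = 7.5 − 8.5 = -1.

-1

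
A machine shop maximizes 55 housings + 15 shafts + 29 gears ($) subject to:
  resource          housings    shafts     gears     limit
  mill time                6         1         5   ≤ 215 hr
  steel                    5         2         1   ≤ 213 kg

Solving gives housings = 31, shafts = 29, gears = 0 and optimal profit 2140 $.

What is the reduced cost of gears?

-1

Check each constraint at x*: mill time 215/215 (tight); steel 213/213 (tight).
Dual feasibility on the basic columns requires 6·y_mill time + 5·y_steel = 55, 1·y_mill time + 2·y_steel = 15.
→ y_mill time = 5 and y_steel = 5.
Reduced cost of gears: c₃ − yᵀa₃ = 29 − (5·5 + 5·1) = 29 − 30 = -1.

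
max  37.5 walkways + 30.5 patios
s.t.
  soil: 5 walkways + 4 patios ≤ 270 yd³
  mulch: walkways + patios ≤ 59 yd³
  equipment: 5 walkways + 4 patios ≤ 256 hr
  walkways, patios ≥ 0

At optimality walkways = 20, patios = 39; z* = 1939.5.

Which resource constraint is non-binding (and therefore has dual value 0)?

soil

soil: 256/270 (slack 14)
mulch: 59/59 (binding)
equipment: 256/256 (binding)
By complementary slackness, a constraint with positive slack has shadow price 0 → soil.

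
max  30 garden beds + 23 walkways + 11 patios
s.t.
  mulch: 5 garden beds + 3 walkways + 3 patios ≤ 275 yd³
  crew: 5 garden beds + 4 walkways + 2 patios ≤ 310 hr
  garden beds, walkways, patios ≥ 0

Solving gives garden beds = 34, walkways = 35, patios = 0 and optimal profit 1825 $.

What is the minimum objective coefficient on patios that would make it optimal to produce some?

13

Check each constraint at x*: mulch 275/275 (tight); crew 310/310 (tight).
From A_Bᵀ y = c: 5·y_mulch + 5·y_crew = 30; 3·y_mulch + 4·y_crew = 23.
This yields shadow prices y_mulch = 1, y_crew = 5.
patios enters the basis when its profit ≥ yᵀa₃ = 1·3 + 5·2 = 13.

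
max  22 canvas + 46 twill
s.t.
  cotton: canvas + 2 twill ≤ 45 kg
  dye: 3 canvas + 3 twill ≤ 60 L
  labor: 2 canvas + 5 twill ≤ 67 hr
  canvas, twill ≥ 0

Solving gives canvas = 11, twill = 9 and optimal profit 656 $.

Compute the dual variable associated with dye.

Binding: dye and labor. Non-binding: cotton (16 unused).
By complementary slackness, y = 0 for the non-binding constraint.
Dual feasibility on the basic columns requires 3·y_dye + 2·y_labor = 22, 3·y_dye + 5·y_labor = 46.
This yields shadow prices y_dye = 2, y_labor = 8.
Shadow price of dye = 2.

2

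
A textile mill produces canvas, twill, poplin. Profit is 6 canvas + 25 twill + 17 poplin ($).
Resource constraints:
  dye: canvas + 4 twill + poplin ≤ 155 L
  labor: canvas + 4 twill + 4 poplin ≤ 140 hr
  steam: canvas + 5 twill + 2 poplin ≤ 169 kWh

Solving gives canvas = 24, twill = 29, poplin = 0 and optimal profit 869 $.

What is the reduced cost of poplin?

-5

Check each constraint at x*: dye 140/155 (slack 15); labor 140/140 (tight); steam 169/169 (tight).
Since dye is not tight, its dual is 0.
Dual feasibility on the basic columns requires 1·y_labor + 1·y_steam = 6, 4·y_labor + 5·y_steam = 25.
This yields shadow prices y_labor = 5, y_steam = 1.
Reduced cost of poplin: c₃ − yᵀa₃ = 17 − (5·4 + 1·2) = 17 − 22 = -5.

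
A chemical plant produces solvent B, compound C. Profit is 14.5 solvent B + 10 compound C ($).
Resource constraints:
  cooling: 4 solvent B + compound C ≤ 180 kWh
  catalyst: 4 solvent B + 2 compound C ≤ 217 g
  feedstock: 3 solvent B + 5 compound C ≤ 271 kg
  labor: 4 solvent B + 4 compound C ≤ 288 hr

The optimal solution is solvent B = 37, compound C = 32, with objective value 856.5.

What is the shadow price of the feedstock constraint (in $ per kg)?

At the optimum: cooling uses 180 of 180 (binding); catalyst uses 212 of 217 (slack = 5); feedstock uses 271 of 271 (binding); labor uses 276 of 288 (slack = 12).
Slack constraints have shadow price 0 (complementary slackness).
From A_Bᵀ y = c: 4·y_cooling + 3·y_feedstock = 14.5; 1·y_cooling + 5·y_feedstock = 10.
This yields shadow prices y_cooling = 2.5, y_feedstock = 1.5.
Shadow price of feedstock = 1.5.

1.5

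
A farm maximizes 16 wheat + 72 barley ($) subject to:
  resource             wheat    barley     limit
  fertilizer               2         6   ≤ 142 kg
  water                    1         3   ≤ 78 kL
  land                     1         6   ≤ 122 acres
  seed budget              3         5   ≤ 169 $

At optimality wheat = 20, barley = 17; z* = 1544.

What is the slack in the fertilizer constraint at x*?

fertilizer used = 2·20 + 6·17 = 142; slack = 142 − 142 = 0.

0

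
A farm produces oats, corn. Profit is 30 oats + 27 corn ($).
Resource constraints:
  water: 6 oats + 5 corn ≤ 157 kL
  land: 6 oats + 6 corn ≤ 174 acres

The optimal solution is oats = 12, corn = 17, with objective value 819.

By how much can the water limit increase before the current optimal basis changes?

Binding constraints: water, land. The basis is B = [[6,5],[6,6]] with det 6.
Per unit increase in water, x* moves by d = (1, -1).
The basis stays optimal until corn reaches 0; allowable increase = 17 kL.

17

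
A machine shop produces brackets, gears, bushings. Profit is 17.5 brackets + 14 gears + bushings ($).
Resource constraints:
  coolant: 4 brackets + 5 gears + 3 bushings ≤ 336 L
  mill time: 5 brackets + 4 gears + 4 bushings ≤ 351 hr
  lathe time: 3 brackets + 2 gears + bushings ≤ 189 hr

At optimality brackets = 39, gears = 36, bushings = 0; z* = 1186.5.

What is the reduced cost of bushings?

-6.5

Binding: coolant and lathe time. Non-binding: mill time (12 unused).
By complementary slackness, y = 0 for the non-binding constraint.
Dual feasibility on the basic columns requires 4·y_coolant + 3·y_lathe time = 17.5, 5·y_coolant + 2·y_lathe time = 14.
This yields shadow prices y_coolant = 1, y_lathe time = 4.5.
Reduced cost of bushings: c₃ − yᵀa₃ = 1 − (1·3 + 4.5·1) = 1 − 7.5 = -6.5.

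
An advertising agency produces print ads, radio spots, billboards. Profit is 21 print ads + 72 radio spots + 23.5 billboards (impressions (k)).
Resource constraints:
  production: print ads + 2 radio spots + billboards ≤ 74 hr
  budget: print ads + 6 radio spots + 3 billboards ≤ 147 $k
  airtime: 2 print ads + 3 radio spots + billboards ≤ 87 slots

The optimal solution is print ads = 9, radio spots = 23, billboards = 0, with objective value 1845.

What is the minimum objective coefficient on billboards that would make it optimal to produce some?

33

Check each constraint at x*: production 55/74 (slack 19); budget 147/147 (tight); airtime 87/87 (tight).
By complementary slackness, y = 0 for the non-binding constraint.
The binding rows give the dual system: 1·y_budget + 2·y_airtime = 21 and 6·y_budget + 3·y_airtime = 72.
This yields shadow prices y_budget = 9, y_airtime = 6.
billboards enters the basis when its profit ≥ yᵀa₃ = 9·3 + 6·1 = 33.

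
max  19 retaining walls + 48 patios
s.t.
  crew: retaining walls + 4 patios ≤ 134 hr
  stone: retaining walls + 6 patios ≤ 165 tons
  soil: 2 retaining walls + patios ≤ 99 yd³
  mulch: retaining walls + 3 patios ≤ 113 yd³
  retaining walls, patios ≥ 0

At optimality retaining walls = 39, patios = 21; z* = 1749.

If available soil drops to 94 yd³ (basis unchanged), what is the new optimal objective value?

At the optimum: crew uses 123 of 134 (slack = 11); stone uses 165 of 165 (binding); soil uses 99 of 99 (binding); mulch uses 102 of 113 (slack = 11).
Since crew, mulch are not tight, their duals are 0.
The binding rows give the dual system: 1·y_stone + 2·y_soil = 19 and 6·y_stone + 1·y_soil = 48.
→ y_stone = 7 and y_soil = 6.
Δz = y_soil·Δb = 6 × (-5) = -30, so new z* = 1749 − 30 = 1719.

1719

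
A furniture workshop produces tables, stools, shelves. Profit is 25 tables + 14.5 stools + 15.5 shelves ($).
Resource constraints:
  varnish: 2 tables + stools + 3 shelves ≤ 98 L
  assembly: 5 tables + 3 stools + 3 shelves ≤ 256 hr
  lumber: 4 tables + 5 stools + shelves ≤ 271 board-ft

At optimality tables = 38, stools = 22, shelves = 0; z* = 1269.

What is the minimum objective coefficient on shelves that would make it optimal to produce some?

19.5

Check each constraint at x*: varnish 98/98 (tight); assembly 256/256 (tight); lumber 262/271 (slack 9).
By complementary slackness, y = 0 for the non-binding constraint.
From A_Bᵀ y = c: 2·y_varnish + 5·y_assembly = 25; 1·y_varnish + 3·y_assembly = 14.5.
Solving: y_varnish = 2.5, y_assembly = 4.
shelves enters the basis when its profit ≥ yᵀa₃ = 2.5·3 + 4·3 = 19.5.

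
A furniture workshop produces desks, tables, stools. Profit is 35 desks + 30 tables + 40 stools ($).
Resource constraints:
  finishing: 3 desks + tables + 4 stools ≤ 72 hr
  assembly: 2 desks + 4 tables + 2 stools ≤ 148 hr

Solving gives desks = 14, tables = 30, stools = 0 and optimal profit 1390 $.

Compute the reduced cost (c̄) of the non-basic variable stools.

At the optimum: finishing uses 72 of 72 (binding); assembly uses 148 of 148 (binding).
The binding rows give the dual system: 3·y_finishing + 2·y_assembly = 35 and 1·y_finishing + 4·y_assembly = 30.
→ y_finishing = 8 and y_assembly = 5.5.
Reduced cost of stools: c₃ − yᵀa₃ = 40 − (8·4 + 5.5·2) = 40 − 43 = -3.

-3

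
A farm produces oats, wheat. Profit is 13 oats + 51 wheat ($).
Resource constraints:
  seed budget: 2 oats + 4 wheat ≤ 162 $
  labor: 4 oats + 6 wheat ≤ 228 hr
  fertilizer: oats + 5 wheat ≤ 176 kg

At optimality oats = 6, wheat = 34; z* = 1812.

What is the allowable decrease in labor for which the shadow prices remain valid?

Binding constraints: labor, fertilizer. The basis is B = [[4,6],[1,5]] with det 14.
Per unit decrease in labor, x* moves by d = (-0.3571, 0.0714).
The basis stays optimal until oats reaches 0; allowable decrease = 16.8 hr.

16.8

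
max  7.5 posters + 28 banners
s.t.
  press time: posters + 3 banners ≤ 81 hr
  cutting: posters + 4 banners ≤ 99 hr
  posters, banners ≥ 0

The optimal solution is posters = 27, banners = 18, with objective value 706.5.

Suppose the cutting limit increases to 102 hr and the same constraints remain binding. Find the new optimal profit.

Both press time and cutting are binding at x*.
From A_Bᵀ y = c: 1·y_press time + 1·y_cutting = 7.5; 3·y_press time + 4·y_cutting = 28.
This yields shadow prices y_press time = 2, y_cutting = 5.5.
Δz = y_cutting·Δb = 5.5 × (3) = 16.5, so new z* = 706.5 + 16.5 = 723.

723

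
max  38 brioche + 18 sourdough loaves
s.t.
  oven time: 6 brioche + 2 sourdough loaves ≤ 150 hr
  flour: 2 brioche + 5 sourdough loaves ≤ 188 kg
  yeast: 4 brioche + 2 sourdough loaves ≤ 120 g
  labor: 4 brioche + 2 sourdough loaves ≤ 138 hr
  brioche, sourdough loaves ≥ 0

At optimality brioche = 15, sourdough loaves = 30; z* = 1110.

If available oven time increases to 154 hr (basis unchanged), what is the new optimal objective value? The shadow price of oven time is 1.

Δb = 4, so new z* = 1110 + (1)·(4) = 1110 + 4 = 1114.

1114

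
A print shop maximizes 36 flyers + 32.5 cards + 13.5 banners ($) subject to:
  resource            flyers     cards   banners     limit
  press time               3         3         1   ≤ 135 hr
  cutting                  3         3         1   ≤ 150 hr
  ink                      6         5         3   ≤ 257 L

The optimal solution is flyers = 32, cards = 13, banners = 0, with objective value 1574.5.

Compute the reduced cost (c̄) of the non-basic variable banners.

-2

At the optimum: press time uses 135 of 135 (binding); cutting uses 135 of 150 (slack = 15); ink uses 257 of 257 (binding).
By complementary slackness, y = 0 for the non-binding constraint.
From A_Bᵀ y = c: 3·y_press time + 6·y_ink = 36; 3·y_press time + 5·y_ink = 32.5.
Solving: y_press time = 5, y_ink = 3.5.
Reduced cost of banners: c₃ − yᵀa₃ = 13.5 − (5·1 + 3.5·3) = 13.5 − 15.5 = -2.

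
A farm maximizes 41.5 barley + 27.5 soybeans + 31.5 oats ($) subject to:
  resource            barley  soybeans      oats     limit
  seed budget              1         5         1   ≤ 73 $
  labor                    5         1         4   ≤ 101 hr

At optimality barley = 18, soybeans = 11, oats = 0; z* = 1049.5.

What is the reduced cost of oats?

Both seed budget and labor are binding at x*.
Dual feasibility on the basic columns requires 1·y_seed budget + 5·y_labor = 41.5, 5·y_seed budget + 1·y_labor = 27.5.
This yields shadow prices y_seed budget = 4, y_labor = 7.5.
Reduced cost of oats: c₃ − yᵀa₃ = 31.5 − (4·1 + 7.5·4) = 31.5 − 34 = -2.5.

-2.5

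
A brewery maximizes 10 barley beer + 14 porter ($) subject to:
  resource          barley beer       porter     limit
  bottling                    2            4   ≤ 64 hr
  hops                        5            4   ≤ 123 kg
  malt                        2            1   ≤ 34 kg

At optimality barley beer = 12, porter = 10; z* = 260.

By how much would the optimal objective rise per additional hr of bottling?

3

Check each constraint at x*: bottling 64/64 (tight); hops 100/123 (slack 23); malt 34/34 (tight).
Since hops is not tight, its dual is 0.
Dual feasibility on the basic columns requires 2·y_bottling + 2·y_malt = 10, 4·y_bottling + 1·y_malt = 14.
This yields shadow prices y_bottling = 3, y_malt = 2.
Shadow price of bottling = 3.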